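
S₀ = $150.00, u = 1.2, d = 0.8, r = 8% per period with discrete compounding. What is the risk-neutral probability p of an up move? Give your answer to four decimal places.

Risk-neutral probability p = (1 + 0.08 − 0.8)/(1.2 − 0.8) = 0.2800/0.4000 = 0.7000

p = 0.7000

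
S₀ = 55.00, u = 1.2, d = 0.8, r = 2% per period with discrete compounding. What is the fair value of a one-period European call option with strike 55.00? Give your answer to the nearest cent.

Risk-neutral probability p = (1 + 0.02 − 0.8)/(1.2 − 0.8) = 0.2200/0.4000 = 0.5500
Terminal stock prices: S_u = 66, S_d = 44
Terminal payoffs (S − K): max(11, 0) = 11, max(-11, 0) = 0
Node 0 (S = 55): V_0 = 1/1.02·[0.5500·11.0000 + 0.4500·0.0000] = 5.9314

5.93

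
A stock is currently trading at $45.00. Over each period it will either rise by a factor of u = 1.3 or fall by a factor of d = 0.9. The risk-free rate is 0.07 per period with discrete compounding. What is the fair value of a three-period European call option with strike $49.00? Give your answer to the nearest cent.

$8.07

Risk-neutral probability p = (1 + 0.07 − 0.9)/(1.3 − 0.9) = 0.1700/0.4000 = 0.4250
Terminal stock prices: S_uuu = 98.87, S_uud = 68.45, S_udd = 47.39, S_ddd = 32.81
Terminal payoffs (S − K): max(49.87, 0) = 49.87, max(19.45, 0) = 19.45, max(-1.615, 0) = 0, max(-16.19, 0) = 0
Node uu (S = 76.05): V_uu = 1/1.07·[0.4250·49.8650 + 0.5750·19.4450] = 30.2556
Node ud (S = 52.65): V_ud = 1/1.07·[0.4250·19.4450 + 0.5750·0.0000] = 7.7235
Node dd (S = 36.45): V_dd = 1/1.07·[0.4250·0.0000 + 0.5750·0.0000] = 0.0000
Node u (S = 58.5): V_u = 1/1.07·[0.4250·30.2556 + 0.5750·7.7235] = 16.1679
Node d (S = 40.5): V_d = 1/1.07·[0.4250·7.7235 + 0.5750·0.0000] = 3.0677
Node 0 (S = 45): V_0 = 1/1.07·[0.4250·16.1679 + 0.5750·3.0677] = 8.0704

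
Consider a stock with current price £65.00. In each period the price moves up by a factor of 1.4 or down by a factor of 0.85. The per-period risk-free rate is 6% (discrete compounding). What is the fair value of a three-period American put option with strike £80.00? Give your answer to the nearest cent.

£16.18

Risk-neutral probability p = (1 + 0.06 − 0.85)/(1.4 − 0.85) = 0.2100/0.5500 = 0.3818
Terminal stock prices: S_uuu = 178.4, S_uud = 108.3, S_udd = 65.75, S_ddd = 39.92
Terminal payoffs (K − S): max(-98.36, 0) = 0, max(-28.29, 0) = 0, max(14.25, 0) = 14.25, max(40.08, 0) = 40.08
Node uu (S = 127.4): continuation = 1/1.06·[0.3818·0.0000 + 0.6182·0.0000] = 0.0000; exercise value = 0.0000 ≤ continuation, so V_uu = 0.0000
Node ud (S = 77.35): continuation = 1/1.06·[0.3818·0.0000 + 0.6182·14.2525] = 8.3119; exercise value = 2.6500 ≤ continuation, so V_ud = 8.3119
Node dd (S = 46.96): continuation = 1/1.06·[0.3818·14.2525 + 0.6182·40.0819] = 28.5092; exercise value = 33.0375 > continuation, so V_dd = 33.0375 (exercise)
Node u (S = 91): continuation = 1/1.06·[0.3818·0.0000 + 0.6182·8.3119] = 4.8474; exercise value = 0.0000 ≤ continuation, so V_u = 4.8474
Node d (S = 55.25): continuation = 1/1.06·[0.3818·8.3119 + 0.6182·33.0375] = 22.2612; exercise value = 24.7500 > continuation, so V_d = 24.7500 (exercise)
Node 0 (S = 65): continuation = 1/1.06·[0.3818·4.8474 + 0.6182·24.7500] = 16.1800; exercise value = 15.0000 ≤ continuation, so V_0 = 16.1800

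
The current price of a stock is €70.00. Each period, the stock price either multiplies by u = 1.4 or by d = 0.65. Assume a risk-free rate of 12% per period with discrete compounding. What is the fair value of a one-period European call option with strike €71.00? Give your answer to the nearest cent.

Risk-neutral probability p = (1 + 0.12 − 0.65)/(1.4 − 0.65) = 0.4700/0.7500 = 0.6267
Terminal stock prices: S_u = 98, S_d = 45.5
Terminal payoffs (S − K): max(27, 0) = 27, max(-25.5, 0) = 0
Node 0 (S = 70): V_0 = 1/1.12·[0.6267·27.0000 + 0.3733·0.0000] = 15.1071

€15.11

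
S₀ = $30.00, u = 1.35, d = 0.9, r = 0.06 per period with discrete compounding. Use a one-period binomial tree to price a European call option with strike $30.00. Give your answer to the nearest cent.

Risk-neutral probability p = (1 + 0.06 − 0.9)/(1.35 − 0.9) = 0.1600/0.4500 = 0.3556
Terminal stock prices: S_u = 40.5, S_d = 27
Terminal payoffs (S − K): max(10.5, 0) = 10.5, max(-3, 0) = 0
Node 0 (S = 30): V_0 = 1/1.06·[0.3556·10.5000 + 0.6444·0.0000] = 3.5220

$3.52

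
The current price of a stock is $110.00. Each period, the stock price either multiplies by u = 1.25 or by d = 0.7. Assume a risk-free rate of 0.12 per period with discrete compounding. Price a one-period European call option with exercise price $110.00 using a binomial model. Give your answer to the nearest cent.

$18.75

Risk-neutral probability p = (1 + 0.12 − 0.7)/(1.25 − 0.7) = 0.4200/0.5500 = 0.7636
Terminal stock prices: S_u = 137.5, S_d = 77
Terminal payoffs (S − K): max(27.5, 0) = 27.5, max(-33, 0) = 0
Node 0 (S = 110): V_0 = 1/1.12·[0.7636·27.5000 + 0.2364·0.0000] = 18.7500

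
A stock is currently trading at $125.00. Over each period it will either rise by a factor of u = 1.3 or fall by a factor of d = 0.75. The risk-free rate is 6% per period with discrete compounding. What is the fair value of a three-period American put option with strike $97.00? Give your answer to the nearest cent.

$5.53

Risk-neutral probability p = (1 + 0.06 − 0.75)/(1.3 − 0.75) = 0.3100/0.5500 = 0.5636
Terminal stock prices: S_uuu = 274.6, S_uud = 158.4, S_udd = 91.41, S_ddd = 52.73
Terminal payoffs (K − S): max(-177.6, 0) = 0, max(-61.44, 0) = 0, max(5.594, 0) = 5.594, max(44.27, 0) = 44.27
Node uu (S = 211.3): continuation = 1/1.06·[0.5636·0.0000 + 0.4364·0.0000] = 0.0000; exercise value = 0.0000 ≤ continuation, so V_uu = 0.0000
Node ud (S = 121.9): continuation = 1/1.06·[0.5636·0.0000 + 0.4364·5.5938] = 2.3027; exercise value = 0.0000 ≤ continuation, so V_ud = 2.3027
Node dd (S = 70.31): continuation = 1/1.06·[0.5636·5.5938 + 0.4364·44.2656] = 21.1969; exercise value = 26.6875 > continuation, so V_dd = 26.6875 (exercise)
Node u (S = 162.5): continuation = 1/1.06·[0.5636·0.0000 + 0.4364·2.3027] = 0.9480; exercise value = 0.0000 ≤ continuation, so V_u = 0.9480
Node d (S = 93.75): continuation = 1/1.06·[0.5636·2.3027 + 0.4364·26.6875] = 12.2107; exercise value = 3.2500 ≤ continuation, so V_d = 12.2107
Node 0 (S = 125): continuation = 1/1.06·[0.5636·0.9480 + 0.4364·12.2107] = 5.5308; exercise value = 0.0000 ≤ continuation, so V_0 = 5.5308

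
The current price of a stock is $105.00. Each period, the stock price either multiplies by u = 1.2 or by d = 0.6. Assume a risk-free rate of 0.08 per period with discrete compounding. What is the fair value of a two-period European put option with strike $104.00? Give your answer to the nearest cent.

Risk-neutral probability p = (1 + 0.08 − 0.6)/(1.2 − 0.6) = 0.4800/0.6000 = 0.8000
Terminal stock prices: S_uu = 151.2, S_ud = 75.6, S_dd = 37.8
Terminal payoffs (K − S): max(-47.2, 0) = 0, max(28.4, 0) = 28.4, max(66.2, 0) = 66.2
Node u (S = 126): V_u = 1/1.08·[0.8000·0.0000 + 0.2000·28.4000] = 5.2593
Node d (S = 63): V_d = 1/1.08·[0.8000·28.4000 + 0.2000·66.2000] = 33.2963
Node 0 (S = 105): V_0 = 1/1.08·[0.8000·5.2593 + 0.2000·33.2963] = 10.0617

$10.06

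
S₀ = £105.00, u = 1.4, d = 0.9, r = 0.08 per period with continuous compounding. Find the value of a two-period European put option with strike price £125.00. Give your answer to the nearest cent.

£13.66

Risk-neutral probability p = (e^0.08 − 0.9)/(1.4 − 0.9) = 0.1833/0.5000 = 0.3666
Terminal stock prices: S_uu = 205.8, S_ud = 132.3, S_dd = 85.05
Terminal payoffs (K − S): max(-80.8, 0) = 0, max(-7.3, 0) = 0, max(39.95, 0) = 39.95
Node u (S = 147): V_u = e^(−0.08)·[0.3666·0.0000 + 0.6334·0.0000] = 0.0000
Node d (S = 94.5): V_d = e^(−0.08)·[0.3666·0.0000 + 0.6334·39.9500] = 23.3598
Node 0 (S = 105): V_0 = e^(−0.08)·[0.3666·0.0000 + 0.6334·23.3598] = 13.6591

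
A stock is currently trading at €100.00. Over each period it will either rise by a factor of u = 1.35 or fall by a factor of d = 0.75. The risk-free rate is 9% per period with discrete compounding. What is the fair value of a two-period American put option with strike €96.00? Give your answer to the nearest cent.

€8.35

Risk-neutral probability p = (1 + 0.09 − 0.75)/(1.35 − 0.75) = 0.3400/0.6000 = 0.5667
Terminal stock prices: S_uu = 182.3, S_ud = 101.2, S_dd = 56.25
Terminal payoffs (K − S): max(-86.25, 0) = 0, max(-5.25, 0) = 0, max(39.75, 0) = 39.75
Node u (S = 135): continuation = 1/1.09·[0.5667·0.0000 + 0.4333·0.0000] = 0.0000; exercise value = 0.0000 ≤ continuation, so V_u = 0.0000
Node d (S = 75): continuation = 1/1.09·[0.5667·0.0000 + 0.4333·39.7500] = 15.8028; exercise value = 21.0000 > continuation, so V_d = 21.0000 (exercise)
Node 0 (S = 100): continuation = 1/1.09·[0.5667·0.0000 + 0.4333·21.0000] = 8.3486; exercise value = 0.0000 ≤ continuation, so V_0 = 8.3486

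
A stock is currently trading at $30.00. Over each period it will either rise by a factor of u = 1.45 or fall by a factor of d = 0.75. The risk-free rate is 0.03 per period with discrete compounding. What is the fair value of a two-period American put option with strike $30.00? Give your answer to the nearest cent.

Risk-neutral probability p = (1 + 0.03 − 0.75)/(1.45 − 0.75) = 0.2800/0.7000 = 0.4000
Terminal stock prices: S_uu = 63.08, S_ud = 32.62, S_dd = 16.88
Terminal payoffs (K − S): max(-33.08, 0) = 0, max(-2.625, 0) = 0, max(13.12, 0) = 13.12
Node u (S = 43.5): continuation = 1/1.03·[0.4000·0.0000 + 0.6000·0.0000] = 0.0000; exercise value = 0.0000 ≤ continuation, so V_u = 0.0000
Node d (S = 22.5): continuation = 1/1.03·[0.4000·0.0000 + 0.6000·13.1250] = 7.6456; exercise value = 7.5000 ≤ continuation, so V_d = 7.6456
Node 0 (S = 30): continuation = 1/1.03·[0.4000·0.0000 + 0.6000·7.6456] = 4.4538; exercise value = 0.0000 ≤ continuation, so V_0 = 4.4538

$4.45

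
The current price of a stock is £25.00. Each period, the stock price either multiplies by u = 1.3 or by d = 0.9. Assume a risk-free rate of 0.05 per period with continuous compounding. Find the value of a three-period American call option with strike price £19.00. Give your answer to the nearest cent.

Risk-neutral probability p = (e^0.05 − 0.9)/(1.3 − 0.9) = 0.1513/0.4000 = 0.3782
Terminal stock prices: S_uuu = 54.93, S_uud = 38.03, S_udd = 26.33, S_ddd = 18.23
Terminal payoffs (S − K): max(35.93, 0) = 35.93, max(19.03, 0) = 19.03, max(7.325, 0) = 7.325, max(-0.775, 0) = 0
Node uu (S = 42.25): continuation = e^(−0.05)·[0.3782·35.9250 + 0.6218·19.0250] = 24.1766; exercise value = 23.2500 ≤ continuation, so V_uu = 24.1766
Node ud (S = 29.25): continuation = e^(−0.05)·[0.3782·19.0250 + 0.6218·7.3250] = 11.1766; exercise value = 10.2500 ≤ continuation, so V_ud = 11.1766
Node dd (S = 20.25): continuation = e^(−0.05)·[0.3782·7.3250 + 0.6218·0.0000] = 2.6351; exercise value = 1.2500 ≤ continuation, so V_dd = 2.6351
Node u (S = 32.5): continuation = e^(−0.05)·[0.3782·24.1766 + 0.6218·11.1766] = 15.3081; exercise value = 13.5000 ≤ continuation, so V_u = 15.3081
Node d (S = 22.5): continuation = e^(−0.05)·[0.3782·11.1766 + 0.6218·2.6351] = 5.5792; exercise value = 3.5000 ≤ continuation, so V_d = 5.5792
Node 0 (S = 25): continuation = e^(−0.05)·[0.3782·15.3081 + 0.6218·5.5792] = 8.8069; exercise value = 6.0000 ≤ continuation, so V_0 = 8.8069

£8.81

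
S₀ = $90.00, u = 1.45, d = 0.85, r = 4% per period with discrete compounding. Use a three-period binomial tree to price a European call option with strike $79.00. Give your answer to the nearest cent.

$26.50

Risk-neutral probability p = (1 + 0.04 − 0.85)/(1.45 − 0.85) = 0.1900/0.6000 = 0.3167
Terminal stock prices: S_uuu = 274.4, S_uud = 160.8, S_udd = 94.29, S_ddd = 55.27
Terminal payoffs (S − K): max(195.4, 0) = 195.4, max(81.84, 0) = 81.84, max(15.29, 0) = 15.29, max(-23.73, 0) = 0
Node uu (S = 189.2): V_uu = 1/1.04·[0.3167·195.3762 + 0.6833·81.8413] = 113.2635
Node ud (S = 110.9): V_ud = 1/1.04·[0.3167·81.8413 + 0.6833·15.2862] = 34.9635
Node dd (S = 65.02): V_dd = 1/1.04·[0.3167·15.2862 + 0.6833·0.0000] = 4.6545
Node u (S = 130.5): V_u = 1/1.04·[0.3167·113.2635 + 0.6833·34.9635] = 57.4601
Node d (S = 76.5): V_d = 1/1.04·[0.3167·34.9635 + 0.6833·4.6545] = 13.7041
Node 0 (S = 90): V_0 = 1/1.04·[0.3167·57.4601 + 0.6833·13.7041] = 26.5002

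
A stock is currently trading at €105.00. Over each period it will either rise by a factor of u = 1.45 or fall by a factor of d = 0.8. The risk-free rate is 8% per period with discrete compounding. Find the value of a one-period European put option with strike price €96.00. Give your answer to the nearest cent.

€6.32

Risk-neutral probability p = (1 + 0.08 − 0.8)/(1.45 − 0.8) = 0.2800/0.6500 = 0.4308
Terminal stock prices: S_u = 152.2, S_d = 84
Terminal payoffs (K − S): max(-56.25, 0) = 0, max(12, 0) = 12
Node 0 (S = 105): V_0 = 1/1.08·[0.4308·0.0000 + 0.5692·12.0000] = 6.3248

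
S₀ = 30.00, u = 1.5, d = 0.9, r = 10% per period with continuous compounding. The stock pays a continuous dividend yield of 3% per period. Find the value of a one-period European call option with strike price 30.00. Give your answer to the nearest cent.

Per-period risk-free factor R = e^0.1 = 1.1052; dividend-adjusted growth = e^(0.1−0.03) = 1.0725.
Risk-neutral probability p = (1.0725 − 0.9)/(1.5 − 0.9) = 0.1725/0.6000 = 0.2875
Terminal stock prices: S_u = 45, S_d = 27
Terminal payoffs (S − K): max(15, 0) = 15, max(-3, 0) = 0
Node 0 (S = 30): V_0 = e^(−0.1)·[0.2875·15.0000 + 0.7125·0.0000] = 3.9023

3.90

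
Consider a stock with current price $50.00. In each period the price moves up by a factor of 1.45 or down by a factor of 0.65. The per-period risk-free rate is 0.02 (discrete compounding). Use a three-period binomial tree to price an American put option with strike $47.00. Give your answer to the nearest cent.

Risk-neutral probability p = (1 + 0.02 − 0.65)/(1.45 − 0.65) = 0.3700/0.8000 = 0.4625
Terminal stock prices: S_uuu = 152.4, S_uud = 68.33, S_udd = 30.63, S_ddd = 13.73
Terminal payoffs (K − S): max(-105.4, 0) = 0, max(-21.33, 0) = 0, max(16.37, 0) = 16.37, max(33.27, 0) = 33.27
Node uu (S = 105.1): continuation = 1/1.02·[0.4625·0.0000 + 0.5375·0.0000] = 0.0000; exercise value = 0.0000 ≤ continuation, so V_uu = 0.0000
Node ud (S = 47.12): continuation = 1/1.02·[0.4625·0.0000 + 0.5375·16.3687] = 8.6257; exercise value = 0.0000 ≤ continuation, so V_ud = 8.6257
Node dd (S = 21.13): continuation = 1/1.02·[0.4625·16.3687 + 0.5375·33.2687] = 24.9534; exercise value = 25.8750 > continuation, so V_dd = 25.8750 (exercise)
Node u (S = 72.5): continuation = 1/1.02·[0.4625·0.0000 + 0.5375·8.6257] = 4.5454; exercise value = 0.0000 ≤ continuation, so V_u = 4.5454
Node d (S = 32.5): continuation = 1/1.02·[0.4625·8.6257 + 0.5375·25.8750] = 17.5463; exercise value = 14.5000 ≤ continuation, so V_d = 17.5463
Node 0 (S = 50): continuation = 1/1.02·[0.4625·4.5454 + 0.5375·17.5463] = 11.3072; exercise value = 0.0000 ≤ continuation, so V_0 = 11.3072

$11.31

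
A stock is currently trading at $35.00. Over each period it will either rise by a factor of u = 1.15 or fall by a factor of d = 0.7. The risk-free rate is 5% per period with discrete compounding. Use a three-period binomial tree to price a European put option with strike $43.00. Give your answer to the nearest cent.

Risk-neutral probability p = (1 + 0.05 − 0.7)/(1.15 − 0.7) = 0.3500/0.4500 = 0.7778
Terminal stock prices: S_uuu = 53.23, S_uud = 32.4, S_udd = 19.72, S_ddd = 12
Terminal payoffs (K − S): max(-10.23, 0) = 0, max(10.6, 0) = 10.6, max(23.28, 0) = 23.28, max(31, 0) = 31
Node uu (S = 46.29): V_uu = 1/1.05·[0.7778·0.0000 + 0.2222·10.5988] = 2.2431
Node ud (S = 28.17): V_ud = 1/1.05·[0.7778·10.5988 + 0.2222·23.2775] = 12.7774
Node dd (S = 17.15): V_dd = 1/1.05·[0.7778·23.2775 + 0.2222·30.9950] = 23.8024
Node u (S = 40.25): V_u = 1/1.05·[0.7778·2.2431 + 0.2222·12.7774] = 4.3658
Node d (S = 24.5): V_d = 1/1.05·[0.7778·12.7774 + 0.2222·23.8024] = 14.5023
Node 0 (S = 35): V_0 = 1/1.05·[0.7778·4.3658 + 0.2222·14.5023] = 6.3032

$6.30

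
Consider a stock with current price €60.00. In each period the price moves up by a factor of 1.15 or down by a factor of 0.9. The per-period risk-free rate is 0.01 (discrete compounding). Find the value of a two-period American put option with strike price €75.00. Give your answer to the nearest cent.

Risk-neutral probability p = (1 + 0.01 − 0.9)/(1.15 − 0.9) = 0.1100/0.2500 = 0.4400
Terminal stock prices: S_uu = 79.35, S_ud = 62.1, S_dd = 48.6
Terminal payoffs (K − S): max(-4.35, 0) = 0, max(12.9, 0) = 12.9, max(26.4, 0) = 26.4
Node u (S = 69): continuation = 1/1.01·[0.4400·0.0000 + 0.5600·12.9000] = 7.1525; exercise value = 6.0000 ≤ continuation, so V_u = 7.1525
Node d (S = 54): continuation = 1/1.01·[0.4400·12.9000 + 0.5600·26.4000] = 20.2574; exercise value = 21.0000 > continuation, so V_d = 21.0000 (exercise)
Node 0 (S = 60): continuation = 1/1.01·[0.4400·7.1525 + 0.5600·21.0000] = 14.7595; exercise value = 15.0000 > continuation, so V_0 = 15.0000 (exercise)

€15.00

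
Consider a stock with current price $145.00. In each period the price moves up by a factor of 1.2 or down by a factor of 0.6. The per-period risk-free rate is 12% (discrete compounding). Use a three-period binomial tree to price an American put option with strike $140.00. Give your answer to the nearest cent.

Risk-neutral probability p = (1 + 0.12 − 0.6)/(1.2 − 0.6) = 0.5200/0.6000 = 0.8667
Terminal stock prices: S_uuu = 250.6, S_uud = 125.3, S_udd = 62.64, S_ddd = 31.32
Terminal payoffs (K − S): max(-110.6, 0) = 0, max(14.72, 0) = 14.72, max(77.36, 0) = 77.36, max(108.7, 0) = 108.7
Node uu (S = 208.8): continuation = 1/1.12·[0.8667·0.0000 + 0.1333·14.7200] = 1.7524; exercise value = 0.0000 ≤ continuation, so V_uu = 1.7524
Node ud (S = 104.4): continuation = 1/1.12·[0.8667·14.7200 + 0.1333·77.3600] = 20.6000; exercise value = 35.6000 > continuation, so V_ud = 35.6000 (exercise)
Node dd (S = 52.2): continuation = 1/1.12·[0.8667·77.3600 + 0.1333·108.6800] = 72.8000; exercise value = 87.8000 > continuation, so V_dd = 87.8000 (exercise)
Node u (S = 174): continuation = 1/1.12·[0.8667·1.7524 + 0.1333·35.6000] = 5.5941; exercise value = 0.0000 ≤ continuation, so V_u = 5.5941
Node d (S = 87): continuation = 1/1.12·[0.8667·35.6000 + 0.1333·87.8000] = 38.0000; exercise value = 53.0000 > continuation, so V_d = 53.0000 (exercise)
Node 0 (S = 145): continuation = 1/1.12·[0.8667·5.5941 + 0.1333·53.0000] = 10.6383; exercise value = 0.0000 ≤ continuation, so V_0 = 10.6383

$10.64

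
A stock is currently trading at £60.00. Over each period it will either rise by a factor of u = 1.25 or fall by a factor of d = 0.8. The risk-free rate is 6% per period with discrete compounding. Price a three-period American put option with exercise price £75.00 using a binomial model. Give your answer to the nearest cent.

Risk-neutral probability p = (1 + 0.06 − 0.8)/(1.25 − 0.8) = 0.2600/0.4500 = 0.5778
Terminal stock prices: S_uuu = 117.2, S_uud = 75, S_udd = 48, S_ddd = 30.72
Terminal payoffs (K − S): max(-42.19, 0) = 0, max(0, 0) = 0, max(27, 0) = 27, max(44.28, 0) = 44.28
Node uu (S = 93.75): continuation = 1/1.06·[0.5778·0.0000 + 0.4222·0.0000] = 0.0000; exercise value = 0.0000 ≤ continuation, so V_uu = 0.0000
Node ud (S = 60): continuation = 1/1.06·[0.5778·0.0000 + 0.4222·27.0000] = 10.7547; exercise value = 15.0000 > continuation, so V_ud = 15.0000 (exercise)
Node dd (S = 38.4): continuation = 1/1.06·[0.5778·27.0000 + 0.4222·44.2800] = 32.3547; exercise value = 36.6000 > continuation, so V_dd = 36.6000 (exercise)
Node u (S = 75): continuation = 1/1.06·[0.5778·0.0000 + 0.4222·15.0000] = 5.9748; exercise value = 0.0000 ≤ continuation, so V_u = 5.9748
Node d (S = 48): continuation = 1/1.06·[0.5778·15.0000 + 0.4222·36.6000] = 22.7547; exercise value = 27.0000 > continuation, so V_d = 27.0000 (exercise)
Node 0 (S = 60): continuation = 1/1.06·[0.5778·5.9748 + 0.4222·27.0000] = 14.0114; exercise value = 15.0000 > continuation, so V_0 = 15.0000 (exercise)

£15.00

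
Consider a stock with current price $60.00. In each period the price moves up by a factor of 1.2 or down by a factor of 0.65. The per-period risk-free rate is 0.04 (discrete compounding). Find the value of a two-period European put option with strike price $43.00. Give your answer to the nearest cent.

$1.38

Risk-neutral probability p = (1 + 0.04 − 0.65)/(1.2 − 0.65) = 0.3900/0.5500 = 0.7091
Terminal stock prices: S_uu = 86.4, S_ud = 46.8, S_dd = 25.35
Terminal payoffs (K − S): max(-43.4, 0) = 0, max(-3.8, 0) = 0, max(17.65, 0) = 17.65
Node u (S = 72): V_u = 1/1.04·[0.7091·0.0000 + 0.2909·0.0000] = 0.0000
Node d (S = 39): V_d = 1/1.04·[0.7091·0.0000 + 0.2909·17.6500] = 4.9371
Node 0 (S = 60): V_0 = 1/1.04·[0.7091·0.0000 + 0.2909·4.9371] = 1.3810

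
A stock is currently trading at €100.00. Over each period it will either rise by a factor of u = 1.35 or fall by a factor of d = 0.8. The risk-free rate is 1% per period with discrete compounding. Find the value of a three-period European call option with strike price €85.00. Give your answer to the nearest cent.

€25.25

Risk-neutral probability p = (1 + 0.01 − 0.8)/(1.35 − 0.8) = 0.2100/0.5500 = 0.3818
Terminal stock prices: S_uuu = 246, S_uud = 145.8, S_udd = 86.4, S_ddd = 51.2
Terminal payoffs (S − K): max(161, 0) = 161, max(60.8, 0) = 60.8, max(1.4, 0) = 1.4, max(-33.8, 0) = 0
Node uu (S = 182.3): V_uu = 1/1.01·[0.3818·161.0375 + 0.6182·60.8000] = 98.0916
Node ud (S = 108): V_ud = 1/1.01·[0.3818·60.8000 + 0.6182·1.4000] = 23.8416
Node dd (S = 64): V_dd = 1/1.01·[0.3818·1.4000 + 0.6182·0.0000] = 0.5293
Node u (S = 135): V_u = 1/1.01·[0.3818·98.0916 + 0.6182·23.8416] = 51.6748
Node d (S = 80): V_d = 1/1.01·[0.3818·23.8416 + 0.6182·0.5293] = 9.3370
Node 0 (S = 100): V_0 = 1/1.01·[0.3818·51.6748 + 0.6182·9.3370] = 25.2498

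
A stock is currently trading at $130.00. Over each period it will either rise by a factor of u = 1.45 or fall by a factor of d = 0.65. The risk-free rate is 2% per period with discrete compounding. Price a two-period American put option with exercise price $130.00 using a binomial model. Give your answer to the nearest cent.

Risk-neutral probability p = (1 + 0.02 − 0.65)/(1.45 − 0.65) = 0.3700/0.8000 = 0.4625
Terminal stock prices: S_uu = 273.3, S_ud = 122.5, S_dd = 54.93
Terminal payoffs (K − S): max(-143.3, 0) = 0, max(7.475, 0) = 7.475, max(75.07, 0) = 75.07
Node u (S = 188.5): continuation = 1/1.02·[0.4625·0.0000 + 0.5375·7.4750] = 3.9390; exercise value = 0.0000 ≤ continuation, so V_u = 3.9390
Node d (S = 84.5): continuation = 1/1.02·[0.4625·7.4750 + 0.5375·75.0750] = 42.9510; exercise value = 45.5000 > continuation, so V_d = 45.5000 (exercise)
Node 0 (S = 130): continuation = 1/1.02·[0.4625·3.9390 + 0.5375·45.5000] = 25.7628; exercise value = 0.0000 ≤ continuation, so V_0 = 25.7628

$25.76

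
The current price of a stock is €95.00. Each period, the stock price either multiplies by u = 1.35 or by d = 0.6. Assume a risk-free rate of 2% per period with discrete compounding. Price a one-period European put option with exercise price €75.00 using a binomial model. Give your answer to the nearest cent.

€7.76

Risk-neutral probability p = (1 + 0.02 − 0.6)/(1.35 − 0.6) = 0.4200/0.7500 = 0.5600
Terminal stock prices: S_u = 128.2, S_d = 57
Terminal payoffs (K − S): max(-53.25, 0) = 0, max(18, 0) = 18
Node 0 (S = 95): V_0 = 1/1.02·[0.5600·0.0000 + 0.4400·18.0000] = 7.7647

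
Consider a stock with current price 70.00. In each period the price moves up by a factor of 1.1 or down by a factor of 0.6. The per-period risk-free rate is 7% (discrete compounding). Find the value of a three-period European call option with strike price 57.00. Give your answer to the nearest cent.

Risk-neutral probability p = (1 + 0.07 − 0.6)/(1.1 − 0.6) = 0.4700/0.5000 = 0.9400
Terminal stock prices: S_uuu = 93.17, S_uud = 50.82, S_udd = 27.72, S_ddd = 15.12
Terminal payoffs (S − K): max(36.17, 0) = 36.17, max(-6.18, 0) = 0, max(-29.28, 0) = 0, max(-41.88, 0) = 0
Node uu (S = 84.7): V_uu = 1/1.07·[0.9400·36.1700 + 0.0600·0.0000] = 31.7755
Node ud (S = 46.2): V_ud = 1/1.07·[0.9400·0.0000 + 0.0600·0.0000] = 0.0000
Node dd (S = 25.2): V_dd = 1/1.07·[0.9400·0.0000 + 0.0600·0.0000] = 0.0000
Node u (S = 77): V_u = 1/1.07·[0.9400·31.7755 + 0.0600·0.0000] = 27.9149
Node d (S = 42): V_d = 1/1.07·[0.9400·0.0000 + 0.0600·0.0000] = 0.0000
Node 0 (S = 70): V_0 = 1/1.07·[0.9400·27.9149 + 0.0600·0.0000] = 24.5234

24.52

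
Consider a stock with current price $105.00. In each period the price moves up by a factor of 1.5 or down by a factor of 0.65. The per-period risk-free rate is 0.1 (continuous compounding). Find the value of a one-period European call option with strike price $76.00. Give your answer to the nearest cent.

$39.49

Risk-neutral probability p = (e^0.1 − 0.65)/(1.5 − 0.65) = 0.4552/0.8500 = 0.5355
Terminal stock prices: S_u = 157.5, S_d = 68.25
Terminal payoffs (S − K): max(81.5, 0) = 81.5, max(-7.75, 0) = 0
Node 0 (S = 105): V_0 = e^(−0.1)·[0.5355·81.5000 + 0.4645·0.0000] = 39.4897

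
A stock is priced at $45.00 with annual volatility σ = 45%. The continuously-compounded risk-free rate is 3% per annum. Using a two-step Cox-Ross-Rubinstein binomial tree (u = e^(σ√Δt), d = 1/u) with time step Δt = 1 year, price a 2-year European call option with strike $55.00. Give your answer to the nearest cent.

$9.34

CRR parameters: u = e^(σ√Δt) = e^(0.45·√1) = 1.5683, d = 1/u = 0.6376
Per-period rate: rΔt = 0.03·1 = 0.03, so R = e^0.03 = 1.0305
Risk-neutral probability p = (e^0.03 − 0.6376)/(1.5683 − 0.6376) = 0.3928/0.9307 = 0.4221
Terminal stock prices: S_uu = 110.7, S_ud = 45, S_dd = 18.3
Terminal payoffs (S − K): max(55.68, 0) = 55.68, max(-10, 0) = 0, max(-36.7, 0) = 0
Node u (S = 70.57): V_u = e^(−0.03)·[0.4221·55.6821 + 0.5779·0.0000] = 22.8079
Node d (S = 28.69): V_d = e^(−0.03)·[0.4221·0.0000 + 0.5779·0.0000] = 0.0000
Node 0 (S = 45): V_0 = e^(−0.03)·[0.4221·22.8079 + 0.5779·0.0000] = 9.3423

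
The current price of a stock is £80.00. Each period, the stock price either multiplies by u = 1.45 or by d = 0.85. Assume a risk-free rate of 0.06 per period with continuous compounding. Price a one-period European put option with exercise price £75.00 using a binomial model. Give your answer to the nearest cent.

£4.26

Risk-neutral probability p = (e^0.06 − 0.85)/(1.45 − 0.85) = 0.2118/0.6000 = 0.3531
Terminal stock prices: S_u = 116, S_d = 68
Terminal payoffs (K − S): max(-41, 0) = 0, max(7, 0) = 7
Node 0 (S = 80): V_0 = e^(−0.06)·[0.3531·0.0000 + 0.6469·7.0000] = 4.2649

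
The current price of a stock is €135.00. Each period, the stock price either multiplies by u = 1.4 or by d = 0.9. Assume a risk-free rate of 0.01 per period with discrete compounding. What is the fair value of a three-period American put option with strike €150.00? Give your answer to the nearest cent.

Risk-neutral probability p = (1 + 0.01 − 0.9)/(1.4 − 0.9) = 0.1100/0.5000 = 0.2200
Terminal stock prices: S_uuu = 370.4, S_uud = 238.1, S_udd = 153.1, S_ddd = 98.42
Terminal payoffs (K − S): max(-220.4, 0) = 0, max(-88.14, 0) = 0, max(-3.09, 0) = 0, max(51.58, 0) = 51.58
Node uu (S = 264.6): continuation = 1/1.01·[0.2200·0.0000 + 0.7800·0.0000] = 0.0000; exercise value = 0.0000 ≤ continuation, so V_uu = 0.0000
Node ud (S = 170.1): continuation = 1/1.01·[0.2200·0.0000 + 0.7800·0.0000] = 0.0000; exercise value = 0.0000 ≤ continuation, so V_ud = 0.0000
Node dd (S = 109.4): continuation = 1/1.01·[0.2200·0.0000 + 0.7800·51.5850] = 39.8379; exercise value = 40.6500 > continuation, so V_dd = 40.6500 (exercise)
Node u (S = 189): continuation = 1/1.01·[0.2200·0.0000 + 0.7800·0.0000] = 0.0000; exercise value = 0.0000 ≤ continuation, so V_u = 0.0000
Node d (S = 121.5): continuation = 1/1.01·[0.2200·0.0000 + 0.7800·40.6500] = 31.3931; exercise value = 28.5000 ≤ continuation, so V_d = 31.3931
Node 0 (S = 135): continuation = 1/1.01·[0.2200·0.0000 + 0.7800·31.3931] = 24.2442; exercise value = 15.0000 ≤ continuation, so V_0 = 24.2442

€24.24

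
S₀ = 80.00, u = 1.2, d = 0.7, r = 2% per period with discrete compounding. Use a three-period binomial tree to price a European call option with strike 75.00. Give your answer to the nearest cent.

Risk-neutral probability p = (1 + 0.02 − 0.7)/(1.2 − 0.7) = 0.3200/0.5000 = 0.6400
Terminal stock prices: S_uuu = 138.2, S_uud = 80.64, S_udd = 47.04, S_ddd = 27.44
Terminal payoffs (S − K): max(63.24, 0) = 63.24, max(5.64, 0) = 5.64, max(-27.96, 0) = 0, max(-47.56, 0) = 0
Node uu (S = 115.2): V_uu = 1/1.02·[0.6400·63.2400 + 0.3600·5.6400] = 41.6706
Node ud (S = 67.2): V_ud = 1/1.02·[0.6400·5.6400 + 0.3600·0.0000] = 3.5388
Node dd (S = 39.2): V_dd = 1/1.02·[0.6400·0.0000 + 0.3600·0.0000] = 0.0000
Node u (S = 96): V_u = 1/1.02·[0.6400·41.6706 + 0.3600·3.5388] = 27.3952
Node d (S = 56): V_d = 1/1.02·[0.6400·3.5388 + 0.3600·0.0000] = 2.2204
Node 0 (S = 80): V_0 = 1/1.02·[0.6400·27.3952 + 0.3600·2.2204] = 17.9729

17.97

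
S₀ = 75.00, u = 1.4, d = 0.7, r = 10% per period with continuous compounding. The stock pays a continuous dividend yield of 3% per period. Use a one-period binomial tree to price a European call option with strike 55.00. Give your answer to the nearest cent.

Per-period risk-free factor R = e^0.1 = 1.1052; dividend-adjusted growth = e^(0.1−0.03) = 1.0725.
Risk-neutral probability p = (1.0725 − 0.7)/(1.4 − 0.7) = 0.3725/0.7000 = 0.5322
Terminal stock prices: S_u = 105, S_d = 52.5
Terminal payoffs (S − K): max(50, 0) = 50, max(-2.5, 0) = 0
Node 0 (S = 75): V_0 = e^(−0.1)·[0.5322·50.0000 + 0.4678·0.0000] = 24.0757

24.08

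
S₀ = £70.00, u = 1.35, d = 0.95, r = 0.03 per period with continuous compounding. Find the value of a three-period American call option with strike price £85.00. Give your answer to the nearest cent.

£3.96

Risk-neutral probability p = (e^0.03 − 0.95)/(1.35 − 0.95) = 0.0805/0.4000 = 0.2011
Terminal stock prices: S_uuu = 172.2, S_uud = 121.2, S_udd = 85.29, S_ddd = 60.02
Terminal payoffs (S − K): max(87.23, 0) = 87.23, max(36.2, 0) = 36.2, max(0.2862, 0) = 0.2862, max(-24.98, 0) = 0
Node uu (S = 127.6): continuation = e^(−0.03)·[0.2011·87.2263 + 0.7989·36.1963] = 45.0871; exercise value = 42.5750 ≤ continuation, so V_uu = 45.0871
Node ud (S = 89.77): continuation = e^(−0.03)·[0.2011·36.1963 + 0.7989·0.2862] = 7.2871; exercise value = 4.7750 ≤ continuation, so V_ud = 7.2871
Node dd (S = 63.17): continuation = e^(−0.03)·[0.2011·0.2862 + 0.7989·0.0000] = 0.0559; exercise value = 0.0000 ≤ continuation, so V_dd = 0.0559
Node u (S = 94.5): continuation = e^(−0.03)·[0.2011·45.0871 + 0.7989·7.2871] = 14.4500; exercise value = 9.5000 ≤ continuation, so V_u = 14.4500
Node d (S = 66.5): continuation = e^(−0.03)·[0.2011·7.2871 + 0.7989·0.0559] = 1.4657; exercise value = 0.0000 ≤ continuation, so V_d = 1.4657
Node 0 (S = 70): continuation = e^(−0.03)·[0.2011·14.4500 + 0.7989·1.4657] = 3.9568; exercise value = 0.0000 ≤ continuation, so V_0 = 3.9568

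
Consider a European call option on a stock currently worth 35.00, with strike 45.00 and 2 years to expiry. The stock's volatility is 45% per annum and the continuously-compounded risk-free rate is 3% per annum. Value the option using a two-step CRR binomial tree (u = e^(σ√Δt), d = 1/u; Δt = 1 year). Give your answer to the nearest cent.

CRR parameters: u = e^(σ√Δt) = e^(0.45·√1) = 1.5683, d = 1/u = 0.6376
Per-period rate: rΔt = 0.03·1 = 0.03, so R = e^0.03 = 1.0305
Risk-neutral probability p = (e^0.03 − 0.6376)/(1.5683 − 0.6376) = 0.3928/0.9307 = 0.4221
Terminal stock prices: S_uu = 86.09, S_ud = 35, S_dd = 14.23
Terminal payoffs (S − K): max(41.09, 0) = 41.09, max(-10, 0) = 0, max(-30.77, 0) = 0
Node u (S = 54.89): V_u = e^(−0.03)·[0.4221·41.0861 + 0.5779·0.0000] = 16.8292
Node d (S = 22.32): V_d = e^(−0.03)·[0.4221·0.0000 + 0.5779·0.0000] = 0.0000
Node 0 (S = 35): V_0 = e^(−0.03)·[0.4221·16.8292 + 0.5779·0.0000] = 6.8934

6.89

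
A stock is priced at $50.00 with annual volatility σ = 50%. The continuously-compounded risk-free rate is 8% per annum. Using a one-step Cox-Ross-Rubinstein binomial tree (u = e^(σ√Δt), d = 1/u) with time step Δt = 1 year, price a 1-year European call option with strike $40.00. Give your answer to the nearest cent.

CRR parameters: u = e^(σ√Δt) = e^(0.5·√1) = 1.6487, d = 1/u = 0.6065
Per-period rate: rΔt = 0.08·1 = 0.08, so R = e^0.08 = 1.0833
Risk-neutral probability p = (e^0.08 − 0.6065)/(1.6487 − 0.6065) = 0.4768/1.0422 = 0.4575
Terminal stock prices: S_u = 82.44, S_d = 30.33
Terminal payoffs (S − K): max(42.44, 0) = 42.44, max(-9.673, 0) = 0
Node 0 (S = 50): V_0 = e^(−0.08)·[0.4575·42.4361 + 0.5425·0.0000] = 17.9201

$17.92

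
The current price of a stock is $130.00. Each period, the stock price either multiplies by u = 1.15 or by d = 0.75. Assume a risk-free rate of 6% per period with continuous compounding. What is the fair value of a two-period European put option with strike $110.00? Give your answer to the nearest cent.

Risk-neutral probability p = (e^0.06 − 0.75)/(1.15 − 0.75) = 0.3118/0.4000 = 0.7796
Terminal stock prices: S_uu = 171.9, S_ud = 112.1, S_dd = 73.12
Terminal payoffs (K − S): max(-61.92, 0) = 0, max(-2.125, 0) = 0, max(36.88, 0) = 36.88
Node u (S = 149.5): V_u = e^(−0.06)·[0.7796·0.0000 + 0.2204·0.0000] = 0.0000
Node d (S = 97.5): V_d = e^(−0.06)·[0.7796·0.0000 + 0.2204·36.8750] = 7.6543
Node 0 (S = 130): V_0 = e^(−0.06)·[0.7796·0.0000 + 0.2204·7.6543] = 1.5888

$1.59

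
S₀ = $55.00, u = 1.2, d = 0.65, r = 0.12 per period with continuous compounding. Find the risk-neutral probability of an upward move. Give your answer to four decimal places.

Risk-neutral probability p = (e^0.12 − 0.65)/(1.2 − 0.65) = 0.4775/0.5500 = 0.8682

p = 0.8682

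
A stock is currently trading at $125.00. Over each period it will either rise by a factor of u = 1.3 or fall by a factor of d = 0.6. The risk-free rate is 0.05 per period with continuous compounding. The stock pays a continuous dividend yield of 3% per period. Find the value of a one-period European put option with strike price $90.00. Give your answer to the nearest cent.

Per-period risk-free factor R = e^0.05 = 1.0513; dividend-adjusted growth = e^(0.05−0.03) = 1.0202.
Risk-neutral probability p = (1.0202 − 0.6)/(1.3 − 0.6) = 0.4202/0.7000 = 0.6003
Terminal stock prices: S_u = 162.5, S_d = 75
Terminal payoffs (K − S): max(-72.5, 0) = 0, max(15, 0) = 15
Node 0 (S = 125): V_0 = e^(−0.05)·[0.6003·0.0000 + 0.3997·15.0000] = 5.7033

$5.70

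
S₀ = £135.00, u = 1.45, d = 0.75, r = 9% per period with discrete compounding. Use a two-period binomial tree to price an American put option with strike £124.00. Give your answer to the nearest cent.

£10.73

Risk-neutral probability p = (1 + 0.09 − 0.75)/(1.45 − 0.75) = 0.3400/0.7000 = 0.4857
Terminal stock prices: S_uu = 283.8, S_ud = 146.8, S_dd = 75.94
Terminal payoffs (K − S): max(-159.8, 0) = 0, max(-22.81, 0) = 0, max(48.06, 0) = 48.06
Node u (S = 195.8): continuation = 1/1.09·[0.4857·0.0000 + 0.5143·0.0000] = 0.0000; exercise value = 0.0000 ≤ continuation, so V_u = 0.0000
Node d (S = 101.2): continuation = 1/1.09·[0.4857·0.0000 + 0.5143·48.0625] = 22.6769; exercise value = 22.7500 > continuation, so V_d = 22.7500 (exercise)
Node 0 (S = 135): continuation = 1/1.09·[0.4857·0.0000 + 0.5143·22.7500] = 10.7339; exercise value = 0.0000 ≤ continuation, so V_0 = 10.7339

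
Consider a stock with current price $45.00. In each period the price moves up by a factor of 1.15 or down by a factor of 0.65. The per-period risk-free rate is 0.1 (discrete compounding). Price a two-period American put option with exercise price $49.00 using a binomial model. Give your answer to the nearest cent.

Risk-neutral probability p = (1 + 0.1 − 0.65)/(1.15 − 0.65) = 0.4500/0.5000 = 0.9000
Terminal stock prices: S_uu = 59.51, S_ud = 33.64, S_dd = 19.01
Terminal payoffs (K − S): max(-10.51, 0) = 0, max(15.36, 0) = 15.36, max(29.99, 0) = 29.99
Node u (S = 51.75): continuation = 1/1.1·[0.9000·0.0000 + 0.1000·15.3625] = 1.3966; exercise value = 0.0000 ≤ continuation, so V_u = 1.3966
Node d (S = 29.25): continuation = 1/1.1·[0.9000·15.3625 + 0.1000·29.9875] = 15.2955; exercise value = 19.7500 > continuation, so V_d = 19.7500 (exercise)
Node 0 (S = 45): continuation = 1/1.1·[0.9000·1.3966 + 0.1000·19.7500] = 2.9381; exercise value = 4.0000 > continuation, so V_0 = 4.0000 (exercise)

$4.00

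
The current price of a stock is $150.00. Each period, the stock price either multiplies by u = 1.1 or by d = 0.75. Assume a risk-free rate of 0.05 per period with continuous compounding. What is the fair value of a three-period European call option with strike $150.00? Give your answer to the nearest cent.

$27.25

Risk-neutral probability p = (e^0.05 − 0.75)/(1.1 − 0.75) = 0.3013/0.3500 = 0.8608
Terminal stock prices: S_uuu = 199.7, S_uud = 136.1, S_udd = 92.81, S_ddd = 63.28
Terminal payoffs (S − K): max(49.65, 0) = 49.65, max(-13.87, 0) = 0, max(-57.19, 0) = 0, max(-86.72, 0) = 0
Node uu (S = 181.5): V_uu = e^(−0.05)·[0.8608·49.6500 + 0.1392·0.0000] = 40.6531
Node ud (S = 123.8): V_ud = e^(−0.05)·[0.8608·0.0000 + 0.1392·0.0000] = 0.0000
Node dd (S = 84.38): V_dd = e^(−0.05)·[0.8608·0.0000 + 0.1392·0.0000] = 0.0000
Node u (S = 165): V_u = e^(−0.05)·[0.8608·40.6531 + 0.1392·0.0000] = 33.2865
Node d (S = 112.5): V_d = e^(−0.05)·[0.8608·0.0000 + 0.1392·0.0000] = 0.0000
Node 0 (S = 150): V_0 = e^(−0.05)·[0.8608·33.2865 + 0.1392·0.0000] = 27.2548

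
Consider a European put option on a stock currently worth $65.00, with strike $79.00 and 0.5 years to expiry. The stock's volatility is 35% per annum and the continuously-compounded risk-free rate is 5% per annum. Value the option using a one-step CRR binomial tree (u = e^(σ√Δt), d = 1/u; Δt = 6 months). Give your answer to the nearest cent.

$14.08

CRR parameters: u = e^(σ√Δt) = e^(0.35·√0.5) = 1.2808, d = 1/u = 0.7808
Per-period rate: rΔt = 0.05·0.5 = 0.025, so R = e^0.025 = 1.0253
Risk-neutral probability p = (e^0.025 − 0.7808)/(1.2808 − 0.7808) = 0.2446/0.5000 = 0.4891
Terminal stock prices: S_u = 83.25, S_d = 50.75
Terminal payoffs (K − S): max(-4.252, 0) = 0, max(28.25, 0) = 28.25
Node 0 (S = 65): V_0 = e^(−0.025)·[0.4891·0.0000 + 0.5109·28.2506] = 14.0778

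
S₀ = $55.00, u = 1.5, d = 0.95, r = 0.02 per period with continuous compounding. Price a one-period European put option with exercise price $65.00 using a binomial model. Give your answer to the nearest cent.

Risk-neutral probability p = (e^0.02 − 0.95)/(1.5 − 0.95) = 0.0702/0.5500 = 0.1276
Terminal stock prices: S_u = 82.5, S_d = 52.25
Terminal payoffs (K − S): max(-17.5, 0) = 0, max(12.75, 0) = 12.75
Node 0 (S = 55): V_0 = e^(−0.02)·[0.1276·0.0000 + 0.8724·12.7500] = 10.9024

$10.90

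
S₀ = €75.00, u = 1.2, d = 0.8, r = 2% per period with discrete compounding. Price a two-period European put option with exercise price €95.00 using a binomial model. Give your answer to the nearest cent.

€20.09

Risk-neutral probability p = (1 + 0.02 − 0.8)/(1.2 − 0.8) = 0.2200/0.4000 = 0.5500
Terminal stock prices: S_uu = 108, S_ud = 72, S_dd = 48
Terminal payoffs (K − S): max(-13, 0) = 0, max(23, 0) = 23, max(47, 0) = 47
Node u (S = 90): V_u = 1/1.02·[0.5500·0.0000 + 0.4500·23.0000] = 10.1471
Node d (S = 60): V_d = 1/1.02·[0.5500·23.0000 + 0.4500·47.0000] = 33.1373
Node 0 (S = 75): V_0 = 1/1.02·[0.5500·10.1471 + 0.4500·33.1373] = 20.0908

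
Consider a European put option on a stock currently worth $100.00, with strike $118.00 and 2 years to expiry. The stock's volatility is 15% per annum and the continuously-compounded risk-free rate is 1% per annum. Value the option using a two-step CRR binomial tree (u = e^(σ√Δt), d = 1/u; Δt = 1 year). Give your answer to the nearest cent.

CRR parameters: u = e^(σ√Δt) = e^(0.15·√1) = 1.1618, d = 1/u = 0.8607
Per-period rate: rΔt = 0.01·1 = 0.01, so R = e^0.01 = 1.0101
Risk-neutral probability p = (e^0.01 − 0.8607)/(1.1618 − 0.8607) = 0.1493/0.3011 = 0.4959
Terminal stock prices: S_uu = 135, S_ud = 100, S_dd = 74.08
Terminal payoffs (K − S): max(-16.99, 0) = 0, max(18, 0) = 18, max(43.92, 0) = 43.92
Node u (S = 116.2): V_u = e^(−0.01)·[0.4959·0.0000 + 0.5041·18.0000] = 8.9827
Node d (S = 86.07): V_d = e^(−0.01)·[0.4959·18.0000 + 0.5041·43.9182] = 30.7551
Node 0 (S = 100): V_0 = e^(−0.01)·[0.4959·8.9827 + 0.5041·30.7551] = 19.7586

$19.76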